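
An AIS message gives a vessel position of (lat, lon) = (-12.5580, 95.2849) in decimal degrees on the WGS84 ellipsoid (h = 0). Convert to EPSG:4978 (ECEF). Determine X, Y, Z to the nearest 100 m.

WGS84: a = 6378137 m, e² = 0.006694380; N(φ) = a/√(1−e²sin²φ) = 6379146.503 m.
X = (N+h)·cosφ·cosλ = -573514.666 m; Y = (N+h)·cosφ·sinλ = 6200065.447 m; Z = (N(1−e²)+h)·sinφ = -1377718.650 m.

X -573500 m, Y 6200100 m, Z -1377700 m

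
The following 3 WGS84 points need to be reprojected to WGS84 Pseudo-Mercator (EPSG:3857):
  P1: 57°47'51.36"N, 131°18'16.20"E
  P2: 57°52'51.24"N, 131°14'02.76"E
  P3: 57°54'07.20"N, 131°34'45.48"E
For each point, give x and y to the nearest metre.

Web Mercator: x = R·λ, y = R·ln tan(π/4+φ/2), R = 6378137 m.
P1 (57.7976°, 131.3045°) → (14616750.079, 7924919.258) m.
P2 (57.8809°, 131.2341°) → (14608913.187, 7942339.848) m.
P3 (57.9020°, 131.5793°) → (14647340.675, 7946758.909) m.

P1: x 14616750 m, y 7924919 m; P2: x 14608913 m, y 7942340 m; P3: x 14647341 m, y 7946759 m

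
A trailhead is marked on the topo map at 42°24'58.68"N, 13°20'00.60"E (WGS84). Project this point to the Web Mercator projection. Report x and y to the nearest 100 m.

Web Mercator is spherical with R = a = 6378137 m.
x = R·λ = 6378137 × 0.232713476 = 1484278.430 m.
y = R·ln tan(π/4 + φ/2) = 6378137 × 0.818976544 = 5223544.596 m.

x 1484300 m, y 5223500 m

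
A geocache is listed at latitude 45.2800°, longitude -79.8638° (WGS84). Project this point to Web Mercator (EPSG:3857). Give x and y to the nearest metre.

Web Mercator is spherical with R = a = 6378137 m.
x = R·λ = 6378137 × -1.393886263 = -8890397.549 m.
y = R·ln tan(π/4 + φ/2) = 6378137 × 0.888301708 = 5665709.993 m.

x -8890398 m, y 5665710 m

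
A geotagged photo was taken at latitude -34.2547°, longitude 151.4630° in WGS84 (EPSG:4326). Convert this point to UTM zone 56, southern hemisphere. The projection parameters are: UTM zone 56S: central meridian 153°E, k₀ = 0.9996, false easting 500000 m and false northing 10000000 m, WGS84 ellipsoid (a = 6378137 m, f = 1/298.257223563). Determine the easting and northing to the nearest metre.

E 358480 m, N 6208534 m

Zone 56 central meridian λ₀ = 6×56 − 183 = 153°; Δλ = -1.5370°.
Transverse Mercator on WGS84 with k₀ = 0.9996 gives E = 358480.146 m, N = 6208534.215 m.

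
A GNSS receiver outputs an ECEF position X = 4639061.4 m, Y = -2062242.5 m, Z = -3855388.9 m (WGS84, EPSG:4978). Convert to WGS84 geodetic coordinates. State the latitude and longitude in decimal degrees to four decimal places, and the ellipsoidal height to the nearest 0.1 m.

lat -37.3990°, lon -23.9670°, h 4485.0 m

λ = atan2(Y, X) = -23.96700028°; p = √(X²+Y²) = 5076783.9 m.
Bowring's method on WGS84 (a = 6378137 m, b = 6356752.314 m) gives φ = -37.39899957°, h = 4484.999 m.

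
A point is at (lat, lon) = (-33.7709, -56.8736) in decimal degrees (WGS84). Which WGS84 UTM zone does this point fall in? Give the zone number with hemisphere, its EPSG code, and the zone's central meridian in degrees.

UTM zone = ⌊(λ + 180)/6⌋ + 1; -56.8736° ∈ [-60°, -54°) → zone 21.
Hemisphere: S (φ < 0).
Central meridian λ₀ = 6×21 − 183 = -57°.
EPSG code: 32721.

Zone 21S (EPSG:32721), central meridian -57°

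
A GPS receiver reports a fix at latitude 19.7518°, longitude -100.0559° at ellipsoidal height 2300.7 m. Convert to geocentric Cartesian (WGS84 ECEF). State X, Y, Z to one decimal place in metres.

X -1048935.7 m, Y -5915057.7 m, Z 2142634.6 m

WGS84: a = 6378137 m, e² = 0.006694380; N(φ) = a/√(1−e²sin²φ) = 6380576.600 m.
X = (N+h)·cosφ·cosλ = -1048935.669 m; Y = (N+h)·cosφ·sinλ = -5915057.6502 m; Z = (N(1−e²)+h)·sinφ = 2142634.637 m.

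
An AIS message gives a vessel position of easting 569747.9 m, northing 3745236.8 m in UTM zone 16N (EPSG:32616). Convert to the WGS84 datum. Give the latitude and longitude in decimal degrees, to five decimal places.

Zone 16N: λ₀ = -87°, k₀ = 0.9996, false easting 500000 m.
Meridian distance M = (N − FN)/k₀ = 3746735.5 m.
Inverse transverse Mercator on WGS84 gives φ = 33.84510030°, λ = -86.24610019°.

lat 33.84510°, lon -86.24610°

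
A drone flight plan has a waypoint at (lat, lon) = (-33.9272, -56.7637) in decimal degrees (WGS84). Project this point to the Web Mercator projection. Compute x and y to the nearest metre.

x -6318906 m, y -4019031 m

Web Mercator is spherical with R = a = 6378137 m.
x = R·λ = 6378137 × -0.990713461 = -6318906.180 m.
y = R·ln tan(π/4 + φ/2) = 6378137 × -0.630126156 = -4019030.949 m.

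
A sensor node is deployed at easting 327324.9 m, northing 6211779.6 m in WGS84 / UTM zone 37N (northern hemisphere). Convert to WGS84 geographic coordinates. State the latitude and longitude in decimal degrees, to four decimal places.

lat 56.0201°, lon 36.2295°

Zone 37N: λ₀ = 39°, k₀ = 0.9996, false easting 500000 m.
Meridian distance M = (N − FN)/k₀ = 6214265.3 m.
Inverse transverse Mercator on WGS84 gives φ = 56.02009958°, λ = 36.22950014°.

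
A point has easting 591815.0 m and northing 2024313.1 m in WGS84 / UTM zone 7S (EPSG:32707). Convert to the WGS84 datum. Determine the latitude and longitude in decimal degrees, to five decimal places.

lat -71.86320°, lon -138.35660°

Zone 7S: λ₀ = -141°, k₀ = 0.9996, false easting 500000 m, false northing 10000000 m.
Meridian distance M = (N − FN)/k₀ = -7978878.5 m.
Inverse transverse Mercator on WGS84 gives φ = -71.86319995°, λ = -138.35660038°.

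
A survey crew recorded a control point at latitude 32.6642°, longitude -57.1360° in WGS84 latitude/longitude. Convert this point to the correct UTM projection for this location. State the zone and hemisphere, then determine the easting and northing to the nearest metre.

Longitude -57.1360° lies in the 6° band [-60°, -54°), giving zone 21; latitude is north of the equator, so 21N.
Zone 21 central meridian λ₀ = 6×21 − 183 = -57°; Δλ = -0.1360°.
Transverse Mercator on WGS84 with k₀ = 0.9996 gives E = 487247.534 m, N = 3614069.293 m.

Zone 21N: E 487248 m, N 3614069 m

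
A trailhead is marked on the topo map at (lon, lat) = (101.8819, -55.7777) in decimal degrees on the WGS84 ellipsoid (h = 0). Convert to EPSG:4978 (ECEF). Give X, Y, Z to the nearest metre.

WGS84: a = 6378137 m, e² = 0.006694380; N(φ) = a/√(1−e²sin²φ) = 6392783.503 m.
X = (N+h)·cosφ·cosλ = -740261.705 m; Y = (N+h)·cosφ·sinλ = 3518301.584 m; Z = (N(1−e²)+h)·sinφ = -5250561.971 m.

X -740262 m, Y 3518302 m, Z -5250562 m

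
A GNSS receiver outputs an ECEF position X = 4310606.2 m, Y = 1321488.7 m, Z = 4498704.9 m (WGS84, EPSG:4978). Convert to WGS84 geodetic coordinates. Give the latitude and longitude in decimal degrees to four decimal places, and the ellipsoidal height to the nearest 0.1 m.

lat 45.1293°, lon 17.0438°, h 1703.4 m

λ = atan2(Y, X) = 17.04380015°; p = √(X²+Y²) = 4508620.4 m.
Bowring's method on WGS84 (a = 6378137 m, b = 6356752.314 m) gives φ = 45.12929984°, h = 1703.406 m.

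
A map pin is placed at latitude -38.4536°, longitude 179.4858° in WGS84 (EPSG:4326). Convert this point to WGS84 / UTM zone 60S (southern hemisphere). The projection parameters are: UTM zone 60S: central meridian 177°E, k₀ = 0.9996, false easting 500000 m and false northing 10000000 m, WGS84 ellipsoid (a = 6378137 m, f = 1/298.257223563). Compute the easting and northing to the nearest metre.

E 716911 m, N 5740928 m

Zone 60 central meridian λ₀ = 6×60 − 183 = 177°; Δλ = +2.4858°.
Transverse Mercator on WGS84 with k₀ = 0.9996 gives E = 716911.027 m, N = 5740927.950 m.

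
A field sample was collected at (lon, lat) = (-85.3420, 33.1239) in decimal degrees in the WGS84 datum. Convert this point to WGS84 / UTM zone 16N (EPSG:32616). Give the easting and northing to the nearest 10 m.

Zone 16 central meridian λ₀ = 6×16 − 183 = -87°; Δλ = +1.6580°.
Transverse Mercator on WGS84 with k₀ = 0.9996 gives E = 654675.375 m, N = 3666245.792 m.

E 654680 m, N 3666250 m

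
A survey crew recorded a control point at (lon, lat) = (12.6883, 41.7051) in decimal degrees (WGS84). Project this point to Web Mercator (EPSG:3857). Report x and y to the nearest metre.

x 1412455 m, y 5116907 m

Web Mercator is spherical with R = a = 6378137 m.
x = R·λ = 6378137 × 0.221452611 = 1412455.095 m.
y = R·ln tan(π/4 + φ/2) = 6378137 × 0.802257259 = 5116906.706 m.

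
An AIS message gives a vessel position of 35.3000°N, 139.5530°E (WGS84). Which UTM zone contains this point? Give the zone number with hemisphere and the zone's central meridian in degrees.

UTM zone = ⌊(λ + 180)/6⌋ + 1; 139.5530° ∈ [138°, 144°) → zone 54.
Hemisphere: N (φ ≥ 0).
Central meridian λ₀ = 6×54 − 183 = 141°.

Zone 54N, central meridian 141°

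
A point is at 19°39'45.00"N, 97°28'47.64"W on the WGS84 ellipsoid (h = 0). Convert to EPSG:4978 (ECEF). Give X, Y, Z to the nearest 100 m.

WGS84: a = 6378137 m, e² = 0.006694380; N(φ) = a/√(1−e²sin²φ) = 6380555.450 m.
X = (N+h)·cosφ·cosλ = -782178.254 m; Y = (N+h)·cosφ·sinλ = -5957382.575 m; Z = (N(1−e²)+h)·sinφ = 2132550.569 m.

X -782200 m, Y -5957400 m, Z 2132600 m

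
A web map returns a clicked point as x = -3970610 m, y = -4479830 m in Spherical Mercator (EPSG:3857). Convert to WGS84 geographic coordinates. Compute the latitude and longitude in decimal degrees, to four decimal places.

R = 6378137 m. λ = x/R = -35.66859650°.
φ = 2·arctan(exp(y/R)) − 90° = 2·arctan(0.49541) − 90° = -37.29159726°.

lat -37.2916°, lon -35.6686°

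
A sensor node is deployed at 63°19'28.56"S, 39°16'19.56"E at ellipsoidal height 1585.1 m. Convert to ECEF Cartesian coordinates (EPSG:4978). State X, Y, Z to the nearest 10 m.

WGS84: a = 6378137 m, e² = 0.006694380; N(φ) = a/√(1−e²sin²φ) = 6395251.770 m.
X = (N+h)·cosφ·cosλ = 2223173.797 m; Y = (N+h)·cosφ·sinλ = 1817839.580 m; Z = (N(1−e²)+h)·sinφ = -5677729.067 m.

X 2223170 m, Y 1817840 m, Z -5677730 m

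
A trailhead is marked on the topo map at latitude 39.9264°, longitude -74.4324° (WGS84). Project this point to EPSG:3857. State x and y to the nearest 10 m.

x -8285780 m, y 4855250 m

Web Mercator is spherical with R = a = 6378137 m.
x = R·λ = 6378137 × -1.299090450 = -8285776.867 m.
y = R·ln tan(π/4 + φ/2) = 6378137 × 0.761233678 = 4855252.685 m.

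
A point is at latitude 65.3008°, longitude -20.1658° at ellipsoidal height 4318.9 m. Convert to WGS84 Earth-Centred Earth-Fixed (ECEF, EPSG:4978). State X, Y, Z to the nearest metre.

X 2510392 m, Y -921943 m, Z 5775727 m

WGS84: a = 6378137 m, e² = 0.006694380; N(φ) = a/√(1−e²sin²φ) = 6395831.644 m.
X = (N+h)·cosφ·cosλ = 2510391.734 m; Y = (N+h)·cosφ·sinλ = -921943.380 m; Z = (N(1−e²)+h)·sinφ = 5775727.396 m.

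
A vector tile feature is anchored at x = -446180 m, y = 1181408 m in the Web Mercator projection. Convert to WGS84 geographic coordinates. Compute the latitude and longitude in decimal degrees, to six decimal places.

R = 6378137 m. λ = x/R = -4.00810313°.
φ = 2·arctan(exp(y/R)) − 90° = 2·arctan(1.20349) − 90° = 10.55259788°.

lat 10.552598°, lon -4.008103°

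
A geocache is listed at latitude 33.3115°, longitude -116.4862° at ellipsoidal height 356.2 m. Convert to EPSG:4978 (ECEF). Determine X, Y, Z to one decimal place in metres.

WGS84: a = 6378137 m, e² = 0.006694380; N(φ) = a/√(1−e²sin²φ) = 6384585.796 m.
X = (N+h)·cosφ·cosλ = -2379706.798 m; Y = (N+h)·cosφ·sinλ = -4775833.714 m; Z = (N(1−e²)+h)·sinφ = 3483077.029 m.

X -2379706.8 m, Y -4775833.7 m, Z 3483077.0 m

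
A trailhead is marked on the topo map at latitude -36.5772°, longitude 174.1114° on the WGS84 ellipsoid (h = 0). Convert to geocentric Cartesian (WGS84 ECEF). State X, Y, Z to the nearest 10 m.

WGS84: a = 6378137 m, e² = 0.006694380; N(φ) = a/√(1−e²sin²φ) = 6385731.583 m.
X = (N+h)·cosφ·cosλ = -5101031.914 m; Y = (N+h)·cosφ·sinλ = 526114.612 m; Z = (N(1−e²)+h)·sinφ = -3779817.600 m.

X -5101030 m, Y 526110 m, Z -3779820 m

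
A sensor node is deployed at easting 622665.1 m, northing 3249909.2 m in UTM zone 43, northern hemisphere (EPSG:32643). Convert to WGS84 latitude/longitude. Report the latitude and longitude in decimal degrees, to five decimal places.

lat 29.37240°, lon 76.26390°

Zone 43N: λ₀ = 75°, k₀ = 0.9996, false easting 500000 m.
Meridian distance M = (N − FN)/k₀ = 3251209.7 m.
Inverse transverse Mercator on WGS84 gives φ = 29.37240037°, λ = 76.26389963°.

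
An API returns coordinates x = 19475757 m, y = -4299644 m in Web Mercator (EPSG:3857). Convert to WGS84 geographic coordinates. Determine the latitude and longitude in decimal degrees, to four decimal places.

lat -35.9929°, lon 174.9537°

R = 6378137 m. λ = x/R = 174.95370183°.
φ = 2·arctan(exp(y/R)) − 90° = 2·arctan(0.50960) − 90° = -35.99289661°.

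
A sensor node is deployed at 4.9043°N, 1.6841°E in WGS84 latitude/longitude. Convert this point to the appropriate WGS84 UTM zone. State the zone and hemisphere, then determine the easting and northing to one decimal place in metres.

Longitude 1.6841° lies in the 6° band [0°, 6°), giving zone 31; latitude is north of the equator, so 31N.
Zone 31 central meridian λ₀ = 6×31 − 183 = 3°; Δλ = -1.3159°.
Transverse Mercator on WGS84 with k₀ = 0.9996 gives E = 354093.067 m, N = 542229.041 m.

Zone 31N: E 354093.1 m, N 542229.0 m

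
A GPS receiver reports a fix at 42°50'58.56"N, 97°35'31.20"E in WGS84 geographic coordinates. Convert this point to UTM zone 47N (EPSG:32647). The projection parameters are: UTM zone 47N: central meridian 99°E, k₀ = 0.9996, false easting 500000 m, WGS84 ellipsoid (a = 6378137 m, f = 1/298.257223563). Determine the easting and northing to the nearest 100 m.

E 385000 m, N 4745100 m

Zone 47 central meridian λ₀ = 6×47 − 183 = 99°; Δλ = -1.4080°.
Transverse Mercator on WGS84 with k₀ = 0.9996 gives E = 384955.836 m, N = 4745074.783 m.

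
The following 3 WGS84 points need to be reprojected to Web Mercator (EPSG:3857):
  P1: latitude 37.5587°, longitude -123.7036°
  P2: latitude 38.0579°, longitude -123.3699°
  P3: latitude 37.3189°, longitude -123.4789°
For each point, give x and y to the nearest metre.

P1: x -13770622 m, y 4517271 m; P2: x -13733474 m, y 4587608 m; P3: x -13745608 m, y 4483651 m

Web Mercator: x = R·λ, y = R·ln tan(π/4+φ/2), R = 6378137 m.
P1 (37.5587°, -123.7036°) → (-13770621.761, 4517271.133) m.
P2 (38.0579°, -123.3699°) → (-13733474.447, 4587608.373) m.
P3 (37.3189°, -123.4789°) → (-13745608.272, 4483651.043) m.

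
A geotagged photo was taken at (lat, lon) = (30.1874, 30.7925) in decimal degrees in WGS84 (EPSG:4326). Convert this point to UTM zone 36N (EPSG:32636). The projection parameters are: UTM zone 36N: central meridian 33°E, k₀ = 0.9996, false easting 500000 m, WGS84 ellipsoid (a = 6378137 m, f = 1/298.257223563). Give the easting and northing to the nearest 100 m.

E 287500 m, N 3341600 m

Zone 36 central meridian λ₀ = 6×36 − 183 = 33°; Δλ = -2.2075°.
Transverse Mercator on WGS84 with k₀ = 0.9996 gives E = 287466.714 m, N = 3341610.444 m.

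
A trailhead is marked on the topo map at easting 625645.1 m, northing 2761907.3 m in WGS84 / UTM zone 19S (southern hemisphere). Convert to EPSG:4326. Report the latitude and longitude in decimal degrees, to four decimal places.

lat -65.2419°, lon -66.3106°

Zone 19S: λ₀ = -69°, k₀ = 0.9996, false easting 500000 m, false northing 10000000 m.
Meridian distance M = (N − FN)/k₀ = -7240989.1 m.
Inverse transverse Mercator on WGS84 gives φ = -65.24189968°, λ = -66.31060093°.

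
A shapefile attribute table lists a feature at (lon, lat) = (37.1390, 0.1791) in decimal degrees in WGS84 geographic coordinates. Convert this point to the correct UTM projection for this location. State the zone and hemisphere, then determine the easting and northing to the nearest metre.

Longitude 37.1390° lies in the 6° band [36°, 42°), giving zone 37; latitude is north of the equator, so 37N.
Zone 37 central meridian λ₀ = 6×37 − 183 = 39°; Δλ = -1.8610°.
Transverse Mercator on WGS84 with k₀ = 0.9996 gives E = 292881.633 m, N = 19806.449 m.

Zone 37N: E 292882 m, N 19806 m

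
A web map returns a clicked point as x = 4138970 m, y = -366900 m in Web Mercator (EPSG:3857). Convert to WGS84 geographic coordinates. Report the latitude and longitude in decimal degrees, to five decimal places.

R = 6378137 m. λ = x/R = 37.18100012°.
φ = 2·arctan(exp(y/R)) − 90° = 2·arctan(0.94410) − 90° = -3.29410253°.

lat -3.29410°, lon 37.18100°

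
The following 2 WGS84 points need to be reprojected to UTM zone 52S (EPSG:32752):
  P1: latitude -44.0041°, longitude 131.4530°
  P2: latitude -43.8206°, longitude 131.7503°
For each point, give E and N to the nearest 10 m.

UTM zone 52S: λ₀ = 129°, k₀ = 0.9996.
P1 (-44.0041°, 131.4530°) → (696655.730, 5124746.344) m.
P2 (-43.8206°, 131.7503°) → (721169.805, 5144375.495) m.

P1: E 696660 m, N 5124750 m; P2: E 721170 m, N 5144380 m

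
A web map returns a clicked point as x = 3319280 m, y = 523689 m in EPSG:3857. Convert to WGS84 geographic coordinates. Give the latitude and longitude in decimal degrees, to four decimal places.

lat 4.6991°, lon 29.8176°

R = 6378137 m. λ = x/R = 29.81759956°.
φ = 2·arctan(exp(y/R)) − 90° = 2·arctan(1.08557) − 90° = 4.69910143°.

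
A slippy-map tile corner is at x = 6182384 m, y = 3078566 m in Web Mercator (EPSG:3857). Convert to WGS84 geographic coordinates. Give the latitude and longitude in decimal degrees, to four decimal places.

R = 6378137 m. λ = x/R = 55.53730039°.
φ = 2·arctan(exp(y/R)) − 90° = 2·arctan(1.62040) − 90° = 26.63999956°.

lat 26.6400°, lon 55.5373°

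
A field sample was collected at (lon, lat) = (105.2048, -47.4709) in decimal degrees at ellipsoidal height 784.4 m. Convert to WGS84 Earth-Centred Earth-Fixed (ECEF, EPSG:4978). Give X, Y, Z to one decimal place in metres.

WGS84: a = 6378137 m, e² = 0.006694380; N(φ) = a/√(1−e²sin²φ) = 6389762.662 m.
X = (N+h)·cosφ·cosλ = -1132949.701 m; Y = (N+h)·cosφ·sinλ = 4168567.373 m; Z = (N(1−e²)+h)·sinφ = -4677889.423 m.

X -1132949.7 m, Y 4168567.4 m, Z -4677889.4 m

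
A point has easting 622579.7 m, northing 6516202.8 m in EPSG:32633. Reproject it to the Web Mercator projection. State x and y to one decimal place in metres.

x 1905745.1 m, y 8130496.7 m

Unproject from UTM 33N (λ₀ = 15°) → φ = 58.76840001°, λ = 17.11959914°.
Web Mercator (R = 6378137 m): x = 1905745.059 m, y = 8130496.732 m.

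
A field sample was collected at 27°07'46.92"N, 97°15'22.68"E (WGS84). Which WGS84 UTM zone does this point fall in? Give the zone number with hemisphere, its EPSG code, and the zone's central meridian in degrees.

Zone 47N (EPSG:32647), central meridian 99°

UTM zone = ⌊(λ + 180)/6⌋ + 1; 97.2563° ∈ [96°, 102°) → zone 47.
Hemisphere: N (φ ≥ 0).
Central meridian λ₀ = 6×47 − 183 = 99°.
EPSG code: 32647.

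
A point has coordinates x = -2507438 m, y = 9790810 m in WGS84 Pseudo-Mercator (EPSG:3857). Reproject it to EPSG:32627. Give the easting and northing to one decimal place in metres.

E 429948.6 m, N 7285504.6 m

Web Mercator inverse (R = 6378137 m) → φ = 65.68370070°, λ = -22.52469879°.
UTM 27N forward: E = 429948.617 m, N = 7285504.609 m.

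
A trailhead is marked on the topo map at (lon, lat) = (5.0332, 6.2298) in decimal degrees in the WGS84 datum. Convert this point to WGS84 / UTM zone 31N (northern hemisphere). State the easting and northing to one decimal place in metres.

Zone 31 central meridian λ₀ = 6×31 − 183 = 3°; Δλ = +2.0332°.
Transverse Mercator on WGS84 with k₀ = 0.9996 gives E = 724963.488 m, N = 689040.551 m.

E 724963.5 m, N 689040.6 m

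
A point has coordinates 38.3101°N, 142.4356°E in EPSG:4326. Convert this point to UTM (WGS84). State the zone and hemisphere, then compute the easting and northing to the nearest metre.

Longitude 142.4356° lies in the 6° band [138°, 144°), giving zone 54; latitude is north of the equator, so 54N.
Zone 54 central meridian λ₀ = 6×54 − 183 = 141°; Δλ = +1.4356°.
Transverse Mercator on WGS84 with k₀ = 0.9996 gives E = 625512.316 m, N = 4241197.052 m.

Zone 54N: E 625512 m, N 4241197 m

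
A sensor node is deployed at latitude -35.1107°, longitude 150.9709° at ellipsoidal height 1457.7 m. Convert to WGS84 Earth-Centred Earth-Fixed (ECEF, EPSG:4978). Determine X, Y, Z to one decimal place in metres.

X -4568220.8 m, Y 2535240.0 m, Z -3648758.7 m

WGS84: a = 6378137 m, e² = 0.006694380; N(φ) = a/√(1−e²sin²φ) = 6385211.091 m.
X = (N+h)·cosφ·cosλ = -4568220.789 m; Y = (N+h)·cosφ·sinλ = 2535240.032 m; Z = (N(1−e²)+h)·sinφ = -3648758.704 m.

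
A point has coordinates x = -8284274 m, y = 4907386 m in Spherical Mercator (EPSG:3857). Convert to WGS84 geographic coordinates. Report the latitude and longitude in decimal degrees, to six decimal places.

R = 6378137 m. λ = x/R = -74.41889952°.
φ = 2·arctan(exp(y/R)) − 90° = 2·arctan(2.15849) − 90° = 40.28459880°.

lat 40.284599°, lon -74.418900°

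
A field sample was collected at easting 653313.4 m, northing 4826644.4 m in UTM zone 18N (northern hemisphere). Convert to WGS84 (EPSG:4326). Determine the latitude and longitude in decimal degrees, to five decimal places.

Zone 18N: λ₀ = -75°, k₀ = 0.9996, false easting 500000 m.
Meridian distance M = (N − FN)/k₀ = 4828575.8 m.
Inverse transverse Mercator on WGS84 gives φ = 43.57699975°, λ = -73.10120041°.

lat 43.57700°, lon -73.10120°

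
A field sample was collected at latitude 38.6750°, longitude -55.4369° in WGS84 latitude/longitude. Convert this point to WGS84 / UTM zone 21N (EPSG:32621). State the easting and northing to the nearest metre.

Zone 21 central meridian λ₀ = 6×21 − 183 = -57°; Δλ = +1.5631°.
Transverse Mercator on WGS84 with k₀ = 0.9996 gives E = 635972.312 m, N = 4281871.186 m.

E 635972 m, N 4281871 m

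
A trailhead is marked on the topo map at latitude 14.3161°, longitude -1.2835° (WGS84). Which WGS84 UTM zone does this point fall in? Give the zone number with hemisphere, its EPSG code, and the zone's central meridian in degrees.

UTM zone = ⌊(λ + 180)/6⌋ + 1; -1.2835° ∈ [-6°, 0°) → zone 30.
Hemisphere: N (φ ≥ 0).
Central meridian λ₀ = 6×30 − 183 = -3°.
EPSG code: 32630.

Zone 30N (EPSG:32630), central meridian -3°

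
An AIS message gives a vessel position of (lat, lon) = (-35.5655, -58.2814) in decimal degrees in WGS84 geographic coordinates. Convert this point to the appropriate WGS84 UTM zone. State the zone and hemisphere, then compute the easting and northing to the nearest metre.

Longitude -58.2814° lies in the 6° band [-60°, -54°), giving zone 21; latitude is south of the equator, so 21S.
Zone 21 central meridian λ₀ = 6×21 − 183 = -57°; Δλ = -1.2814°.
Transverse Mercator on WGS84 with k₀ = 0.9996 gives E = 383877.123 m, N = 6063486.863 m.

Zone 21S: E 383877 m, N 6063487 m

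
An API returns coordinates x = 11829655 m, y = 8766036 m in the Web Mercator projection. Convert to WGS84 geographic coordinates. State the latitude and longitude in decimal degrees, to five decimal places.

lat 61.60480°, lon 106.26760°

R = 6378137 m. λ = x/R = 106.26759892°.
φ = 2·arctan(exp(y/R)) − 90° = 2·arctan(3.95266) − 90° = 61.60479913°.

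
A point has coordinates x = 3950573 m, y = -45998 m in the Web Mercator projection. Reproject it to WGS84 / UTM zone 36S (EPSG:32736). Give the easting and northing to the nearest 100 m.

Web Mercator inverse (R = 6378137 m) → φ = -0.41320348°, λ = 35.48860107°.
UTM 36S forward: E = 776999.526 m, N = 9954285.188 m.

E 777000 m, N 9954300 m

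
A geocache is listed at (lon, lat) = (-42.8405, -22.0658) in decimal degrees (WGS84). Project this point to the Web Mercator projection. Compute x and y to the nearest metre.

x -4768983 m, y -2519427 m

Web Mercator is spherical with R = a = 6378137 m.
x = R·λ = 6378137 × -0.747707778 = -4768982.645 m.
y = R·ln tan(π/4 + φ/2) = 6378137 × -0.395009882 = -2519427.145 m.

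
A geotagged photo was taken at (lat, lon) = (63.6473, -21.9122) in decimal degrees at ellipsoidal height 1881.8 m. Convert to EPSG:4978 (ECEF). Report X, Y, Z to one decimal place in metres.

WGS84: a = 6378137 m, e² = 0.006694380; N(φ) = a/√(1−e²sin²φ) = 6395348.611 m.
X = (N+h)·cosφ·cosλ = 2634553.165 m; Y = (N+h)·cosφ·sinλ = -1059735.268 m; Z = (N(1−e²)+h)·sinφ = 5694057.040 m.

X 2634553.2 m, Y -1059735.3 m, Z 5694057.0 m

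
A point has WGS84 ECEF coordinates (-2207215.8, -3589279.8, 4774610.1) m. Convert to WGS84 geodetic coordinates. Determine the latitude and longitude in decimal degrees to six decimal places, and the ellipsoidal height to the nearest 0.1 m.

lat 48.762100°, lon -121.589300°, h 1927.7 m

λ = atan2(Y, X) = -121.58930022°; p = √(X²+Y²) = 4213636.3 m.
Bowring's method on WGS84 (a = 6378137 m, b = 6356752.314 m) gives φ = 48.76210030°, h = 1927.704 m.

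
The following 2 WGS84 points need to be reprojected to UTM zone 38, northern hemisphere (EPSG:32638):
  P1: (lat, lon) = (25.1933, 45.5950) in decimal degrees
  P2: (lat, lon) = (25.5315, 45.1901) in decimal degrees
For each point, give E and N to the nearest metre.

P1: E 559948 m, N 2786484 m; P2: E 519100 m, N 2823816 m

UTM zone 38N: λ₀ = 45°, k₀ = 0.9996.
P1 (25.1933°, 45.5950°) → (559947.692, 2786484.362) m.
P2 (25.5315°, 45.1901°) → (519099.613, 2823815.756) m.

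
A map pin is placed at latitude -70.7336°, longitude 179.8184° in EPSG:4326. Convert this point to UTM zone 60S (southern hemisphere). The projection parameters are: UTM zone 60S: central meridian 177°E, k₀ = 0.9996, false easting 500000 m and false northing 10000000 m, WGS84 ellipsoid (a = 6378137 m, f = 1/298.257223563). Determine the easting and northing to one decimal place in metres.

E 603758.8 m, N 2149904.7 m

Zone 60 central meridian λ₀ = 6×60 − 183 = 177°; Δλ = +2.8184°.
Transverse Mercator on WGS84 with k₀ = 0.9996 gives E = 603758.758 m, N = 2149904.700 m.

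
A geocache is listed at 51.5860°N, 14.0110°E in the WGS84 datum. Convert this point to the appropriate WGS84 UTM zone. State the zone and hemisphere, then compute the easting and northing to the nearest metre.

Zone 33N: E 431481 m, N 5715457 m

Longitude 14.0110° lies in the 6° band [12°, 18°), giving zone 33; latitude is north of the equator, so 33N.
Zone 33 central meridian λ₀ = 6×33 − 183 = 15°; Δλ = -0.9890°.
Transverse Mercator on WGS84 with k₀ = 0.9996 gives E = 431480.853 m, N = 5715456.963 m.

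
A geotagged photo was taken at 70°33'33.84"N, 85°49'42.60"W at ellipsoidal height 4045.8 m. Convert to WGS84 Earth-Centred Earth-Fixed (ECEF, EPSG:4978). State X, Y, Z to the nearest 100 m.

X 155000 m, Y -2124900 m, Z 5995900 m

WGS84: a = 6378137 m, e² = 0.006694380; N(φ) = a/√(1−e²sin²φ) = 6397206.088 m.
X = (N+h)·cosφ·cosλ = 154978.870 m; Y = (N+h)·cosφ·sinλ = -2124880.729 m; Z = (N(1−e²)+h)·sinφ = 5995913.908 m.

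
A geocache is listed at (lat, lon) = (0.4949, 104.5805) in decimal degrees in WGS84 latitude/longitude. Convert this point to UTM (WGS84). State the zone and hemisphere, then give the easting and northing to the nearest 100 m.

Longitude 104.5805° lies in the 6° band [102°, 108°), giving zone 48; latitude is north of the equator, so 48N.
Zone 48 central meridian λ₀ = 6×48 − 183 = 105°; Δλ = -0.4195°.
Transverse Mercator on WGS84 with k₀ = 0.9996 gives E = 453321.463 m, N = 54702.809 m.

Zone 48N: E 453300 m, N 54700 m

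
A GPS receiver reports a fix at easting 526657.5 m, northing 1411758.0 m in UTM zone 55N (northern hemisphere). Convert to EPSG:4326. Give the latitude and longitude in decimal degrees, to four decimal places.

lat 12.7704°, lon 147.2456°

Zone 55N: λ₀ = 147°, k₀ = 0.9996, false easting 500000 m.
Meridian distance M = (N − FN)/k₀ = 1412322.9 m.
Inverse transverse Mercator on WGS84 gives φ = 12.77040023°, λ = 147.24559960°.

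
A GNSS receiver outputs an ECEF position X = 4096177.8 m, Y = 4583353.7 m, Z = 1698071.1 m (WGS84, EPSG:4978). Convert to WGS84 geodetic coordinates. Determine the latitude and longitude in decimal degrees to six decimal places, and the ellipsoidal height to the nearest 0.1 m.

lat 15.541500°, lon 48.212600°, h 630.9 m

λ = atan2(Y, X) = 48.21260022°; p = √(X²+Y²) = 6147015.8 m.
Bowring's method on WGS84 (a = 6378137 m, b = 6356752.314 m) gives φ = 15.54149996°, h = 630.922 m.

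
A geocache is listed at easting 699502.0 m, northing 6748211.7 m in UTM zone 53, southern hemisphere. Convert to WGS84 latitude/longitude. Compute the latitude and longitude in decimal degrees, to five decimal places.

lat -29.37950°, lon 137.05560°

Zone 53S: λ₀ = 135°, k₀ = 0.9996, false easting 500000 m, false northing 10000000 m.
Meridian distance M = (N − FN)/k₀ = -3253089.5 m.
Inverse transverse Mercator on WGS84 gives φ = -29.37949956°, λ = 137.05560040°.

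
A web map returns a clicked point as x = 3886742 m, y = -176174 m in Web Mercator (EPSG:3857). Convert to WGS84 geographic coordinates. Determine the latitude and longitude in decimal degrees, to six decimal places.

R = 6378137 m. λ = x/R = 34.91519744°.
φ = 2·arctan(exp(y/R)) − 90° = 2·arctan(0.97276) − 90° = -1.58239677°.

lat -1.582397°, lon 34.915197°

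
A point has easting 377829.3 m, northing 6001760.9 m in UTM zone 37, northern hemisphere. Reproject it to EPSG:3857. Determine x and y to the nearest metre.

x 4133226 m, y 7198502 m

Unproject from UTM 37N (λ₀ = 39°) → φ = 54.14939982°, λ = 37.12940017°.
Web Mercator (R = 6378137 m): x = 4133225.920 m, y = 7198501.759 m.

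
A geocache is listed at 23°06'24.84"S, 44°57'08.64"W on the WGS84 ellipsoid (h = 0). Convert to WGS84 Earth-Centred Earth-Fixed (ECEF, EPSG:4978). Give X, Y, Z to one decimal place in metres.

X 4153790.5 m, Y -4146894.5 m, Z -2487612.5 m

WGS84: a = 6378137 m, e² = 0.006694380; N(φ) = a/√(1−e²sin²φ) = 6381427.593 m.
X = (N+h)·cosφ·cosλ = 4153790.546 m; Y = (N+h)·cosφ·sinλ = -4146894.528 m; Z = (N(1−e²)+h)·sinφ = -2487612.511 m.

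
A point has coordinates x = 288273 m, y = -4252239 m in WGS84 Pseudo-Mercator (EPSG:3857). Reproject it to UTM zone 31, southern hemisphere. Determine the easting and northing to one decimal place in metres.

E 462847.7 m, N 6055059.5 m

Web Mercator inverse (R = 6378137 m) → φ = -35.64759715°, λ = 2.58960042°.
UTM 31S forward: E = 462847.699 m, N = 6055059.479 m.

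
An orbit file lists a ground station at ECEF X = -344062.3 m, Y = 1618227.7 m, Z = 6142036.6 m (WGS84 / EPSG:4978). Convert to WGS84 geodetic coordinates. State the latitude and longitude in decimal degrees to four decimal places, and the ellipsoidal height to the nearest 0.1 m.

lat 75.0211°, lon 102.0033°, h 2755.4 m

λ = atan2(Y, X) = 102.00329894°; p = √(X²+Y²) = 1654400.1 m.
Bowring's method on WGS84 (a = 6378137 m, b = 6356752.314 m) gives φ = 75.02109993°, h = 2755.407 m.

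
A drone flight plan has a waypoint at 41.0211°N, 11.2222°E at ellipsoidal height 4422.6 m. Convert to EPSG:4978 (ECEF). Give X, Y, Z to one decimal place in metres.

X 4730185.1 m, Y 938506.7 m, Z 4167094.1 m

WGS84: a = 6378137 m, e² = 0.006694380; N(φ) = a/√(1−e²sin²φ) = 6387353.551 m.
X = (N+h)·cosφ·cosλ = 4730185.143 m; Y = (N+h)·cosφ·sinλ = 938506.654 m; Z = (N(1−e²)+h)·sinφ = 4167094.100 m.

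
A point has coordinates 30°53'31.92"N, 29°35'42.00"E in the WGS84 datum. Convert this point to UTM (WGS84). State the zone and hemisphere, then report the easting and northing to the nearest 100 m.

Longitude 29.5950° lies in the 6° band [24°, 30°), giving zone 35; latitude is north of the equator, so 35N.
Zone 35 central meridian λ₀ = 6×35 − 183 = 27°; Δλ = +2.5950°.
Transverse Mercator on WGS84 with k₀ = 0.9996 gives E = 748053.064 m, N = 3420540.389 m.

Zone 35N: E 748100 m, N 3420500 m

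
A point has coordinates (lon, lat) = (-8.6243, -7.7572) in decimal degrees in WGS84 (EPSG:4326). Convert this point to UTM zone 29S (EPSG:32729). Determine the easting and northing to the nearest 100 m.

Zone 29 central meridian λ₀ = 6×29 − 183 = -9°; Δλ = +0.3757°.
Transverse Mercator on WGS84 with k₀ = 0.9996 gives E = 541426.249 m, N = 9142525.576 m.

E 541400 m, N 9142500 m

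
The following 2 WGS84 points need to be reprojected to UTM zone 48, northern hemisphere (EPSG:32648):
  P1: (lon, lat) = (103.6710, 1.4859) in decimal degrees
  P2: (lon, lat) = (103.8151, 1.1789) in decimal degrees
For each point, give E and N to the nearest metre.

UTM zone 48N: λ₀ = 105°, k₀ = 0.9996.
P1 (1.4859°, 103.6710°) → (352151.640, 164281.435) m.
P2 (1.1789°, 103.8151°) → (368168.566, 130332.105) m.

P1: E 352152 m, N 164281 m; P2: E 368169 m, N 130332 m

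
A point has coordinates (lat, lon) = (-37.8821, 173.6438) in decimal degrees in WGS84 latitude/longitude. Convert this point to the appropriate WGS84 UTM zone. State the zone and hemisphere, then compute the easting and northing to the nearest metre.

Longitude 173.6438° lies in the 6° band [168°, 174°), giving zone 59; latitude is south of the equator, so 59S.
Zone 59 central meridian λ₀ = 6×59 − 183 = 171°; Δλ = +2.6438°.
Transverse Mercator on WGS84 with k₀ = 0.9996 gives E = 732510.186 m, N = 5803970.850 m.

Zone 59S: E 732510 m, N 5803971 m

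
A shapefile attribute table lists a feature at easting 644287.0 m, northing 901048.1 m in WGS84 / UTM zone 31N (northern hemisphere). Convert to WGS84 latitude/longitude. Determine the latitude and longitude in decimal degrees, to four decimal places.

lat 8.1494°, lon 4.3097°

Zone 31N: λ₀ = 3°, k₀ = 0.9996, false easting 500000 m.
Meridian distance M = (N − FN)/k₀ = 901408.7 m.
Inverse transverse Mercator on WGS84 gives φ = 8.14939991°, λ = 4.30970012°.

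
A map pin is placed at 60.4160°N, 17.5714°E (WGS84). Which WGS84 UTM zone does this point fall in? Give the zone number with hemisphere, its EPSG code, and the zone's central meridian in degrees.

Zone 33N (EPSG:32633), central meridian 15°

UTM zone = ⌊(λ + 180)/6⌋ + 1; 17.5714° ∈ [12°, 18°) → zone 33.
Hemisphere: N (φ ≥ 0).
Central meridian λ₀ = 6×33 − 183 = 15°.
EPSG code: 32633.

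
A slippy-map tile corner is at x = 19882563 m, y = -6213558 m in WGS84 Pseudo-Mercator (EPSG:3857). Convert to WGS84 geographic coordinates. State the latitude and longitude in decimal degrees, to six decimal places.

R = 6378137 m. λ = x/R = 178.60810230°.
φ = 2·arctan(exp(y/R)) − 90° = 2·arctan(0.37750) − 90° = -48.63739863°.

lat -48.637399°, lon 178.608102°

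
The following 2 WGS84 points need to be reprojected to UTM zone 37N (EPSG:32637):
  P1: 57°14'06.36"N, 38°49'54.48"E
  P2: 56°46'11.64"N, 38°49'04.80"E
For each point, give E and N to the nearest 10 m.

P1: E 489850 m, N 6343570 m; P2: E 488880 m, N 6291790 m

UTM zone 37N: λ₀ = 39°, k₀ = 0.9996.
P1 (57.2351°, 38.8318°) → (489846.732, 6343569.181) m.
P2 (56.7699°, 38.8180°) → (488875.749, 6291787.516) m.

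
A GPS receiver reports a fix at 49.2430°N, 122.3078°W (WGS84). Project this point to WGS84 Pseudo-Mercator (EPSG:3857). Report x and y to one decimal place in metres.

Web Mercator is spherical with R = a = 6378137 m.
x = R·λ = 6378137 × -2.134673811 = -13615242.016 m.
y = R·ln tan(π/4 + φ/2) = 6378137 × 0.990288300 = 6316194.446 m.

x -13615242.0 m, y 6316194.4 m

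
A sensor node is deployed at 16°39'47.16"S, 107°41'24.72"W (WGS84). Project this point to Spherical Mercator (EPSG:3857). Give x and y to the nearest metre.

x -11988018 m, y -1881643 m

Web Mercator is spherical with R = a = 6378137 m.
x = R·λ = 6378137 × -1.879548562 = -11988018.227 m.
y = R·ln tan(π/4 + φ/2) = 6378137 × -0.295014498 = -1881642.884 m.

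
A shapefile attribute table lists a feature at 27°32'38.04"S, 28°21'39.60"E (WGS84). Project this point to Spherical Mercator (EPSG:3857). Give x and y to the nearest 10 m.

x 3157130 m, y -3191590 m

Web Mercator is spherical with R = a = 6378137 m.
x = R·λ = 6378137 × 0.494992829 = 3157132.078 m.
y = R·ln tan(π/4 + φ/2) = 6378137 × -0.500395455 = -3191590.765 m.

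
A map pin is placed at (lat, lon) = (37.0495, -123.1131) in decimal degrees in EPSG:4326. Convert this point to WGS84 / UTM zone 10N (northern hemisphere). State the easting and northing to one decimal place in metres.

Zone 10 central meridian λ₀ = 6×10 − 183 = -123°; Δλ = -0.1131°.
Transverse Mercator on WGS84 with k₀ = 0.9996 gives E = 489943.332 m, N = 4100369.570 m.

E 489943.3 m, N 4100369.6 m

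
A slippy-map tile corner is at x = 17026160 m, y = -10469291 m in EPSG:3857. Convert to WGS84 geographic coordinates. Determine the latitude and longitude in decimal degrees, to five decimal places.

lat -68.07490°, lon 152.94860°

R = 6378137 m. λ = x/R = 152.94859758°.
φ = 2·arctan(exp(y/R)) − 90° = 2·arctan(0.19370) − 90° = -68.07490010°.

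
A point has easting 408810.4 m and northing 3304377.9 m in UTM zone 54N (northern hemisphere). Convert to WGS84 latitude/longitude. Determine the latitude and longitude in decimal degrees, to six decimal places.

Zone 54N: λ₀ = 141°, k₀ = 0.9996, false easting 500000 m.
Meridian distance M = (N − FN)/k₀ = 3305700.2 m.
Inverse transverse Mercator on WGS84 gives φ = 29.86660005°, λ = 140.055799498°.

lat 29.866600°, lon 140.055799°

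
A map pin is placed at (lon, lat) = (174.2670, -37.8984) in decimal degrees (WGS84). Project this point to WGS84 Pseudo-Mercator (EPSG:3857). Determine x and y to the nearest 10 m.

x 19399310 m, y -4565080 m

Web Mercator is spherical with R = a = 6378137 m.
x = R·λ = 6378137 × 3.041532928 = 19399313.702 m.
y = R·ln tan(π/4 + φ/2) = 6378137 × -0.715739261 = -4565083.066 m.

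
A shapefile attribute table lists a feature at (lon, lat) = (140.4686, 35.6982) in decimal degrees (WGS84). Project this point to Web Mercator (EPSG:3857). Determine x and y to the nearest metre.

Web Mercator is spherical with R = a = 6378137 m.
x = R·λ = 6378137 × 2.451639566 = 15636893.024 m.
y = R·ln tan(π/4 + φ/2) = 6378137 × 0.667777005 = 4259173.226 m.

x 15636893 m, y 4259173 m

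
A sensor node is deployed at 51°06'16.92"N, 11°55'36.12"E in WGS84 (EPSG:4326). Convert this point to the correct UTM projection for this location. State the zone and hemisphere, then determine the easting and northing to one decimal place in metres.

Zone 32N: E 704884.0 m, N 5665542.3 m

Longitude 11.9267° lies in the 6° band [6°, 12°), giving zone 32; latitude is north of the equator, so 32N.
Zone 32 central meridian λ₀ = 6×32 − 183 = 9°; Δλ = +2.9267°.
Transverse Mercator on WGS84 with k₀ = 0.9996 gives E = 704884.036 m, N = 5665542.276 m.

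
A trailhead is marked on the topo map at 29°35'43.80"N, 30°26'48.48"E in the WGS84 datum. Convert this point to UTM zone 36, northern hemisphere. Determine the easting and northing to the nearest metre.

Zone 36 central meridian λ₀ = 6×36 − 183 = 33°; Δλ = -2.5532°.
Transverse Mercator on WGS84 with k₀ = 0.9996 gives E = 252715.021 m, N = 3276687.102 m.

E 252715 m, N 3276687 m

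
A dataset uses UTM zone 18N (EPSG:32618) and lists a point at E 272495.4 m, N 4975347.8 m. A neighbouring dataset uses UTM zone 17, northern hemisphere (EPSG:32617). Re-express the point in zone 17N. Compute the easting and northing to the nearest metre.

UTM 18N → geographic: φ = 44.89520003°, λ = -77.88130019°.
UTM 17N (λ₀ = -81°) forward: E = 746249.518 m, N = 4976041.180 m.

E 746250 m, N 4976041 m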